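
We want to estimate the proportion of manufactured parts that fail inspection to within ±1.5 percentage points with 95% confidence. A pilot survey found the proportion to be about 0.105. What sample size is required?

1605

For a proportion with margin E = 0.015 at 95% confidence, z = 1.960.
n = p̂(1−p̂)(z/E)² = 0.105 × 0.895 × (1.960/0.015)² = 1604.51
Round up: n = 1605.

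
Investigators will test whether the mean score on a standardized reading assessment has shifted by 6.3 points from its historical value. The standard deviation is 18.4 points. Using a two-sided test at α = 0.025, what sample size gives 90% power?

106

For a one-sample z-test, n = ((z_{α/2} + z_β)·σ/δ)².
z_{α/2} = 2.241 (two-sided α = 0.025); z_β = 1.282 (power 90% → β = 0.1).
n = (3.523 × 18.4 / 6.3)² = 105.87
Round up: n = 106.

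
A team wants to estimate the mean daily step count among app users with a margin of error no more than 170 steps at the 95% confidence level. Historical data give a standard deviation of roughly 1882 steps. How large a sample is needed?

For a mean, the margin of error is E = z·σ/√n, so n = (zσ/E)².
At 95% confidence, z = 1.960.
n = (1.960 × 1882 / 170)² = 470.82
Round up: n = 471.

n = 471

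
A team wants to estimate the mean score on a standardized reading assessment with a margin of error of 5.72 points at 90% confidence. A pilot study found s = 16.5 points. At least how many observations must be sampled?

For a mean, the margin of error is E = z·σ/√n, so n = (zσ/E)².
At 90% confidence, z = 1.645.
n = (1.645 × 16.5 / 5.72)² = 22.52
Round up: n = 23.

23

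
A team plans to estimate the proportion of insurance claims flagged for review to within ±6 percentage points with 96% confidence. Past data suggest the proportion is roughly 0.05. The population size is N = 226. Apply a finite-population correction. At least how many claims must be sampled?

For a proportion with margin E = 0.06 at 96% confidence, z = 2.054.
n = p̂(1−p̂)(z/E)² = 0.05 × 0.95 × (2.054/0.06)² = 55.67 — call this n₀.
Finite-population correction with N = 226: n = n₀ / (1 + (n₀−1)/N) = 55.67 / 1.242 = 44.82
Round up: n = 45.

45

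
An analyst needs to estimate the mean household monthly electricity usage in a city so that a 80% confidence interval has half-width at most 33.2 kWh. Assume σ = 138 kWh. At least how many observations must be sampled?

29

For a mean, the margin of error is E = z·σ/√n, so n = (zσ/E)².
At 80% confidence, z = 1.282.
n = (1.282 × 138 / 33.2)² = 28.40
Round up: n = 29.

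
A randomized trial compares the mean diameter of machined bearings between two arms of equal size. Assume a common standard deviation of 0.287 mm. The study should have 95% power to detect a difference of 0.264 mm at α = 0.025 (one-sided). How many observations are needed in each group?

For two equal groups, n per group = 2·((z_α + z_β)·σ/δ)².
z_α = 1.960; z_β = 1.645 (power 95%).
n = 2 × (3.605 × 0.287 / 0.264)² = 2 × 15.36 = 30.72
Round up: n = 31 per group.

31 per group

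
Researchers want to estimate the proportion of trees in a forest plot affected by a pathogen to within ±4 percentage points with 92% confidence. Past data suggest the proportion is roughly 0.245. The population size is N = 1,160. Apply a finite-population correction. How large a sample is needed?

For a proportion with margin E = 0.04 at 92% confidence, z = 1.751.
n = p̂(1−p̂)(z/E)² = 0.245 × 0.755 × (1.751/0.04)² = 354.46 — call this n₀.
Finite-population correction with N = 1,160: n = n₀ / (1 + (n₀−1)/N) = 354.46 / 1.305 = 271.62
Round up: n = 272.

272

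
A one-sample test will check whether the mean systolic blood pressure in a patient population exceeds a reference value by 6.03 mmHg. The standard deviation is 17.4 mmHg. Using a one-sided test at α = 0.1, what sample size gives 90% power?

55

For a one-sample z-test, n = ((z_α + z_β)·σ/δ)².
z_α = 1.282 (one-sided α = 0.1); z_β = 1.282 (power 90% → β = 0.1).
n = (2.564 × 17.4 / 6.03)² = 54.74
Round up: n = 55.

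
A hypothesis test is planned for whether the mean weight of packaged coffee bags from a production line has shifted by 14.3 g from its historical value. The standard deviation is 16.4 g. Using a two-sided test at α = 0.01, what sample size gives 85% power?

n = 18

For a one-sample z-test, n = ((z_{α/2} + z_β)·σ/δ)².
z_{α/2} = 2.576 (two-sided α = 0.01); z_β = 1.036 (power 85% → β = 0.15).
n = (3.612 × 16.4 / 14.3)² = 17.16
Round up: n = 18.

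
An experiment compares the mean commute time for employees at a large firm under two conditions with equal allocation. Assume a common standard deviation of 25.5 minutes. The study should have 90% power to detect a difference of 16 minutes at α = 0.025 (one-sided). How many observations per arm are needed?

54 per group

For two equal groups, n per group = 2·((z_α + z_β)·σ/δ)².
z_α = 1.960; z_β = 1.282 (power 90%).
n = 2 × (3.242 × 25.5 / 16)² = 2 × 26.70 = 53.40
Round up: n = 54 per group.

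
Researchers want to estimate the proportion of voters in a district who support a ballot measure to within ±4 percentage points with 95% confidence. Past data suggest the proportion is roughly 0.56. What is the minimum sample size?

For a proportion with margin E = 0.04 at 95% confidence, z = 1.960.
n = p̂(1−p̂)(z/E)² = 0.56 × 0.44 × (1.960/0.04)² = 591.61
Round up: n = 592.

592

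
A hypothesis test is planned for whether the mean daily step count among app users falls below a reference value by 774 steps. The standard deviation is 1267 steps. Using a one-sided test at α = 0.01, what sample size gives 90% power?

For a one-sample z-test, n = ((z_α + z_β)·σ/δ)².
z_α = 2.326 (one-sided α = 0.01); z_β = 1.282 (power 90% → β = 0.1).
n = (3.608 × 1267 / 774)² = 34.88
Round up: n = 35.

n = 35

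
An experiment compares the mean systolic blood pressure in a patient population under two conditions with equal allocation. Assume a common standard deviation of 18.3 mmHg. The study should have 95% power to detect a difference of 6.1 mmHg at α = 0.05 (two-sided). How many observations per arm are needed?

For two equal groups, n per group = 2·((z_{α/2} + z_β)·σ/δ)².
z_{α/2} = 1.960; z_β = 1.645 (power 95%).
n = 2 × (3.605 × 18.3 / 6.1)² = 2 × 116.96 = 233.92
Round up: n = 234 per group.

234 per group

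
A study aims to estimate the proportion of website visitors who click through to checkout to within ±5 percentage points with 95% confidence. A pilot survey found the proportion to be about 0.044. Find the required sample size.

For a proportion with margin E = 0.05 at 95% confidence, z = 1.960.
n = p̂(1−p̂)(z/E)² = 0.044 × 0.956 × (1.960/0.05)² = 64.64
Round up: n = 65.

65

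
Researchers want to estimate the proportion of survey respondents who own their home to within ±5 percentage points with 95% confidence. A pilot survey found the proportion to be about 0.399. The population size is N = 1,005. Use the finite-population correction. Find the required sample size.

For a proportion with margin E = 0.05 at 95% confidence, z = 1.960.
n = p̂(1−p̂)(z/E)² = 0.399 × 0.601 × (1.960/0.05)² = 368.48 — call this n₀.
Finite-population correction with N = 1,005: n = n₀ / (1 + (n₀−1)/N) = 368.48 / 1.366 = 269.75
Round up: n = 270.

n = 270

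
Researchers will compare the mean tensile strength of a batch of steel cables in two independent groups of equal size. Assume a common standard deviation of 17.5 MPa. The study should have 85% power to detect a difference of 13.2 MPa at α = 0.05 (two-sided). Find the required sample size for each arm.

32 per group

For two equal groups, n per group = 2·((z_{α/2} + z_β)·σ/δ)².
z_{α/2} = 1.960; z_β = 1.036 (power 85%).
n = 2 × (2.996 × 17.5 / 13.2)² = 2 × 15.78 = 31.56
Round up: n = 32 per group.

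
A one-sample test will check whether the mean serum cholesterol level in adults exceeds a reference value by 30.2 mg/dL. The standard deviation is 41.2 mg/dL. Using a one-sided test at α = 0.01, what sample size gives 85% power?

For a one-sample z-test, n = ((z_α + z_β)·σ/δ)².
z_α = 2.326 (one-sided α = 0.01); z_β = 1.036 (power 85% → β = 0.15).
n = (3.362 × 41.2 / 30.2)² = 21.04
Round up: n = 22.

n = 22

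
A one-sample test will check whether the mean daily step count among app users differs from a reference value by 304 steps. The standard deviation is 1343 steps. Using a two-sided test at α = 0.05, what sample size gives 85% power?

n = 176

For a one-sample z-test, n = ((z_{α/2} + z_β)·σ/δ)².
z_{α/2} = 1.960 (two-sided α = 0.05); z_β = 1.036 (power 85% → β = 0.15).
n = (2.996 × 1343 / 304)² = 175.18
Round up: n = 176.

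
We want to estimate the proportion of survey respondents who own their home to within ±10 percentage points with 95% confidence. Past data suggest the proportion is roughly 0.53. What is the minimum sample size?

96

For a proportion with margin E = 0.1 at 95% confidence, z = 1.960.
n = p̂(1−p̂)(z/E)² = 0.53 × 0.47 × (1.960/0.1)² = 95.69
Round up: n = 96.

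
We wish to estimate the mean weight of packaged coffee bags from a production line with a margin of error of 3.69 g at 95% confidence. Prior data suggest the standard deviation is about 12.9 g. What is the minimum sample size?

For a mean, the margin of error is E = z·σ/√n, so n = (zσ/E)².
At 95% confidence, z = 1.960.
n = (1.960 × 12.9 / 3.69)² = 46.95
Round up: n = 47.

47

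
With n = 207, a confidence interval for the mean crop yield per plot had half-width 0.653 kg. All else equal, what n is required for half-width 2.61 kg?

13

Margin of error scales as 1/√n, so n₂ = n₁·(E₁/E₂)².
n₂ = 207 × (0.653/2.61)² = 207 × 0.0626 = 12.96
Round up: n₂ = 13.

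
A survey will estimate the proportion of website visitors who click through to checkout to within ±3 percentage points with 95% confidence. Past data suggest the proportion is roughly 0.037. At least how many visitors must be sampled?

n = 153

For a proportion with margin E = 0.03 at 95% confidence, z = 1.960.
n = p̂(1−p̂)(z/E)² = 0.037 × 0.963 × (1.960/0.03)² = 152.09
Round up: n = 153.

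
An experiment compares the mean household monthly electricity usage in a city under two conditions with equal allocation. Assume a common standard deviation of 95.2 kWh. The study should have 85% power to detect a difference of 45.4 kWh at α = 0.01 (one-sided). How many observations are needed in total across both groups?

For two equal groups, n per group = 2·((z_α + z_β)·σ/δ)².
z_α = 2.326; z_β = 1.036 (power 85%).
n = 2 × (3.362 × 95.2 / 45.4)² = 2 × 49.70 = 99.40
Round up: n = 100 per group.
Total across both groups: 2 × 100 = 200.

200 total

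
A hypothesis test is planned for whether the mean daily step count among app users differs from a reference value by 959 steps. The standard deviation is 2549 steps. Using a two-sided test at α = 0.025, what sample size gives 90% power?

88

For a one-sample z-test, n = ((z_{α/2} + z_β)·σ/δ)².
z_{α/2} = 2.241 (two-sided α = 0.025); z_β = 1.282 (power 90% → β = 0.1).
n = (3.523 × 2549 / 959)² = 87.69
Round up: n = 88.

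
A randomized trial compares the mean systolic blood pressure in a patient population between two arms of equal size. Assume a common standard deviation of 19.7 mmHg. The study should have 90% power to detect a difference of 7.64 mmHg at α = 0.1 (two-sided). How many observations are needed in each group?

For two equal groups, n per group = 2·((z_{α/2} + z_β)·σ/δ)².
z_{α/2} = 1.645; z_β = 1.282 (power 90%).
n = 2 × (2.927 × 19.7 / 7.64)² = 2 × 56.96 = 113.92
Round up: n = 114 per group.

114 per group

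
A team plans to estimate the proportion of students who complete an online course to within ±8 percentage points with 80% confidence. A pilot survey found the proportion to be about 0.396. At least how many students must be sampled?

For a proportion with margin E = 0.08 at 80% confidence, z = 1.282.
n = p̂(1−p̂)(z/E)² = 0.396 × 0.604 × (1.282/0.08)² = 61.42
Round up: n = 62.

62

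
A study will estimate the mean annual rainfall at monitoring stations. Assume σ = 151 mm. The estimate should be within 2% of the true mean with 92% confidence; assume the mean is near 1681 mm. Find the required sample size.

62

For a mean, the margin of error is E = z·σ/√n, so n = (zσ/E)².
At 92% confidence, z = 1.751.
E = 2% of 1681 = 33.62 mm.
n = (1.751 × 151 / 33.62)² = 61.85
Round up: n = 62.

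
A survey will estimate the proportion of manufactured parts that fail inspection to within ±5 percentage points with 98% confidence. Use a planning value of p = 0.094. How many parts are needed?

For a proportion with margin E = 0.05 at 98% confidence, z = 2.326.
n = p̂(1−p̂)(z/E)² = 0.094 × 0.906 × (2.326/0.05)² = 184.30
Round up: n = 185.

n = 185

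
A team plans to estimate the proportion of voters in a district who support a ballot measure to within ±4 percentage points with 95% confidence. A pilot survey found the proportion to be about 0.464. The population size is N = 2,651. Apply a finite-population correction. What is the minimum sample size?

For a proportion with margin E = 0.04 at 95% confidence, z = 1.960.
n = p̂(1−p̂)(z/E)² = 0.464 × 0.536 × (1.960/0.04)² = 597.14 — call this n₀.
Finite-population correction with N = 2,651: n = n₀ / (1 + (n₀−1)/N) = 597.14 / 1.225 = 487.46
Round up: n = 488.

488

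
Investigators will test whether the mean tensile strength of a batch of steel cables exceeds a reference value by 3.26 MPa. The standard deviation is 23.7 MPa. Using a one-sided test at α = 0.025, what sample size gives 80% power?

For a one-sample z-test, n = ((z_α + z_β)·σ/δ)².
z_α = 1.960 (one-sided α = 0.025); z_β = 0.842 (power 80% → β = 0.2).
n = (2.802 × 23.7 / 3.26)² = 414.95
Round up: n = 415.

415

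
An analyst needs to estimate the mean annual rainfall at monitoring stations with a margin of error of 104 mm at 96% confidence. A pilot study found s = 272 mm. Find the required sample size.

For a mean, the margin of error is E = z·σ/√n, so n = (zσ/E)².
At 96% confidence, z = 2.054.
n = (2.054 × 272 / 104)² = 28.86
Round up: n = 29.

29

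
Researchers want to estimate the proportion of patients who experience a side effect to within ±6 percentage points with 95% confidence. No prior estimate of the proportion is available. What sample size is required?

267

For a proportion with margin E = 0.06 at 95% confidence, z = 1.960.
With no prior estimate, use p = 0.5, which maximizes p(1−p) at 0.25.
n = 0.25 × (z/E)² = 0.25 × (1.960/0.06)² = 266.78
Round up: n = 267.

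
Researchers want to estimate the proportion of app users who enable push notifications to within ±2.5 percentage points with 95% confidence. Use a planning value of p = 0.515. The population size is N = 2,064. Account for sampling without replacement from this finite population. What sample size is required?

881

For a proportion with margin E = 0.025 at 95% confidence, z = 1.960.
n = p̂(1−p̂)(z/E)² = 0.515 × 0.485 × (1.960/0.025)² = 1535.26 — call this n₀.
Finite-population correction with N = 2,064: n = n₀ / (1 + (n₀−1)/N) = 1535.26 / 1.743 = 880.81
Round up: n = 881.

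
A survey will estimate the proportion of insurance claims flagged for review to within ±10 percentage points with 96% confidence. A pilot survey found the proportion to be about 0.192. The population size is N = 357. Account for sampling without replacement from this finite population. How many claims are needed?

For a proportion with margin E = 0.1 at 96% confidence, z = 2.054.
n = p̂(1−p̂)(z/E)² = 0.192 × 0.808 × (2.054/0.1)² = 65.45 — call this n₀.
Finite-population correction with N = 357: n = n₀ / (1 + (n₀−1)/N) = 65.45 / 1.181 = 55.42
Round up: n = 56.

56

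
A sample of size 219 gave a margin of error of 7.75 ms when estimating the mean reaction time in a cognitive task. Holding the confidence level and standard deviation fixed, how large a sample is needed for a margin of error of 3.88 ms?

Margin of error scales as 1/√n, so n₂ = n₁·(E₁/E₂)².
n₂ = 219 × (7.75/3.88)² = 219 × 3.99 = 873.81
Round up: n₂ = 874.

n = 874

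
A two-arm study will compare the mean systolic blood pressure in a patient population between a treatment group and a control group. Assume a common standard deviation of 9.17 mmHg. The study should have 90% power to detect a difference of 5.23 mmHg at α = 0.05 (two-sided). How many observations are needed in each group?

65 per group

For two equal groups, n per group = 2·((z_{α/2} + z_β)·σ/δ)².
z_{α/2} = 1.960; z_β = 1.282 (power 90%).
n = 2 × (3.242 × 9.17 / 5.23)² = 2 × 32.31 = 64.62
Round up: n = 65 per group.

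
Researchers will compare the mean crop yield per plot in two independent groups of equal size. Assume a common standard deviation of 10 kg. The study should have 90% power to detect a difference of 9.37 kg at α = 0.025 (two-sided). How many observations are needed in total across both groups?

For two equal groups, n per group = 2·((z_{α/2} + z_β)·σ/δ)².
z_{α/2} = 2.241; z_β = 1.282 (power 90%).
n = 2 × (3.523 × 10 / 9.37)² = 2 × 14.14 = 28.28
Round up: n = 29 per group.
Total across both groups: 2 × 29 = 58.

58 total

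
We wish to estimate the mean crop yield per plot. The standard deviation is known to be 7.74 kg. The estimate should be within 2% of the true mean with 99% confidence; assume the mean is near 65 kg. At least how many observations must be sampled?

236

For a mean, the margin of error is E = z·σ/√n, so n = (zσ/E)².
At 99% confidence, z = 2.576.
E = 2% of 65 = 1.3 kg.
n = (2.576 × 7.74 / 1.3)² = 235.23
Round up: n = 236.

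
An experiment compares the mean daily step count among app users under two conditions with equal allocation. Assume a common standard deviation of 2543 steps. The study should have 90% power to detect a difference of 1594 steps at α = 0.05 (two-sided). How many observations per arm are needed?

54 per group

For two equal groups, n per group = 2·((z_{α/2} + z_β)·σ/δ)².
z_{α/2} = 1.960; z_β = 1.282 (power 90%).
n = 2 × (3.242 × 2543 / 1594)² = 2 × 26.75 = 53.50
Round up: n = 54 per group.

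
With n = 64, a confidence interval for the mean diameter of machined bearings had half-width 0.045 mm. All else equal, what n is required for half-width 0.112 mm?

Margin of error scales as 1/√n, so n₂ = n₁·(E₁/E₂)².
n₂ = 64 × (0.045/0.112)² = 64 × 0.1614 = 10.33
Round up: n₂ = 11.

11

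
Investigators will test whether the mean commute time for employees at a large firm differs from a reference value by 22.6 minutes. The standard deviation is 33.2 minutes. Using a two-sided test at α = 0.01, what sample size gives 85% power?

For a one-sample z-test, n = ((z_{α/2} + z_β)·σ/δ)².
z_{α/2} = 2.576 (two-sided α = 0.01); z_β = 1.036 (power 85% → β = 0.15).
n = (3.612 × 33.2 / 22.6)² = 28.15
Round up: n = 29.

29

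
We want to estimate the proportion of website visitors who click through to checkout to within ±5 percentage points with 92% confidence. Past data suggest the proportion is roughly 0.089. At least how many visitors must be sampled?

100

For a proportion with margin E = 0.05 at 92% confidence, z = 1.751.
n = p̂(1−p̂)(z/E)² = 0.089 × 0.911 × (1.751/0.05)² = 99.44
Round up: n = 100.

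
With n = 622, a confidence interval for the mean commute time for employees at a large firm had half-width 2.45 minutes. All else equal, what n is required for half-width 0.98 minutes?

3888

Margin of error scales as 1/√n, so n₂ = n₁·(E₁/E₂)².
n₂ = 622 × (2.45/0.98)² = 622 × 6.25 = 3887.50
Round up: n₂ = 3888.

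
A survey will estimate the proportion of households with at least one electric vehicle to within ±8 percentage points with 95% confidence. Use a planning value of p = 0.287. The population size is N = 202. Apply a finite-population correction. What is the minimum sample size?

77

For a proportion with margin E = 0.08 at 95% confidence, z = 1.960.
n = p̂(1−p̂)(z/E)² = 0.287 × 0.713 × (1.960/0.08)² = 122.83 — call this n₀.
Finite-population correction with N = 202: n = n₀ / (1 + (n₀−1)/N) = 122.83 / 1.603 = 76.63
Round up: n = 77.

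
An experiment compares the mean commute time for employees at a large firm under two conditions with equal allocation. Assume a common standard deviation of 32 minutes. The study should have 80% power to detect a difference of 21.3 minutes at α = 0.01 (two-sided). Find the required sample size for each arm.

For two equal groups, n per group = 2·((z_{α/2} + z_β)·σ/δ)².
z_{α/2} = 2.576; z_β = 0.842 (power 80%).
n = 2 × (3.418 × 32 / 21.3)² = 2 × 26.37 = 52.74
Round up: n = 53 per group.

53 per group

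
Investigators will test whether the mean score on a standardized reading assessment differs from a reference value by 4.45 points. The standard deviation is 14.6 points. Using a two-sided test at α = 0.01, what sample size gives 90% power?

161

For a one-sample z-test, n = ((z_{α/2} + z_β)·σ/δ)².
z_{α/2} = 2.576 (two-sided α = 0.01); z_β = 1.282 (power 90% → β = 0.1).
n = (3.858 × 14.6 / 4.45)² = 160.22
Round up: n = 161.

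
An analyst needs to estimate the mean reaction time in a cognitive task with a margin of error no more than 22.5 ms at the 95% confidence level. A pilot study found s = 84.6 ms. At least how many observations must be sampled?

For a mean, the margin of error is E = z·σ/√n, so n = (zσ/E)².
At 95% confidence, z = 1.960.
n = (1.960 × 84.6 / 22.5)² = 54.31
Round up: n = 55.

n = 55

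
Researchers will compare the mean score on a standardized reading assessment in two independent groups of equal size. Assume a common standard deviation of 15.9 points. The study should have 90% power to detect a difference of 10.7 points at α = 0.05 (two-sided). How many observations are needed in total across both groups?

For two equal groups, n per group = 2·((z_{α/2} + z_β)·σ/δ)².
z_{α/2} = 1.960; z_β = 1.282 (power 90%).
n = 2 × (3.242 × 15.9 / 10.7)² = 2 × 23.21 = 46.42
Round up: n = 47 per group.
Total across both groups: 2 × 47 = 94.

94 total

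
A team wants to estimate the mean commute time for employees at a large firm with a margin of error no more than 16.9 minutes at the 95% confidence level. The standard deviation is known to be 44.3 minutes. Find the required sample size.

27

For a mean, the margin of error is E = z·σ/√n, so n = (zσ/E)².
At 95% confidence, z = 1.960.
n = (1.960 × 44.3 / 16.9)² = 26.40
Round up: n = 27.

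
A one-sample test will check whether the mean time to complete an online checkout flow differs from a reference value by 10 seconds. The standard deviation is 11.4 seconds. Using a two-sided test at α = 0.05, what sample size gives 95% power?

For a one-sample z-test, n = ((z_{α/2} + z_β)·σ/δ)².
z_{α/2} = 1.960 (two-sided α = 0.05); z_β = 1.645 (power 95% → β = 0.05).
n = (3.605 × 11.4 / 10)² = 16.89
Round up: n = 17.

17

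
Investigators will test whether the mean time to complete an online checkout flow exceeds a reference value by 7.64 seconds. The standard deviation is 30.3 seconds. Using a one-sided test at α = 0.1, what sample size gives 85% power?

For a one-sample z-test, n = ((z_α + z_β)·σ/δ)².
z_α = 1.282 (one-sided α = 0.1); z_β = 1.036 (power 85% → β = 0.15).
n = (2.318 × 30.3 / 7.64)² = 84.51
Round up: n = 85.

n = 85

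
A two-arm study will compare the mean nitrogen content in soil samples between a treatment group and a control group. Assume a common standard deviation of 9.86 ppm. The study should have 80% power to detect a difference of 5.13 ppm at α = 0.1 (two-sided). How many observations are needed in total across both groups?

For two equal groups, n per group = 2·((z_{α/2} + z_β)·σ/δ)².
z_{α/2} = 1.645; z_β = 0.842 (power 80%).
n = 2 × (2.487 × 9.86 / 5.13)² = 2 × 22.85 = 45.70
Round up: n = 46 per group.
Total across both groups: 2 × 46 = 92.

92 total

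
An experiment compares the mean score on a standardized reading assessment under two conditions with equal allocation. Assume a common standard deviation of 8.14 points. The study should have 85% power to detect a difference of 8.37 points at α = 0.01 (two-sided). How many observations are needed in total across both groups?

50 total

For two equal groups, n per group = 2·((z_{α/2} + z_β)·σ/δ)².
z_{α/2} = 2.576; z_β = 1.036 (power 85%).
n = 2 × (3.612 × 8.14 / 8.37)² = 2 × 12.34 = 24.68
Round up: n = 25 per group.
Total across both groups: 2 × 25 = 50.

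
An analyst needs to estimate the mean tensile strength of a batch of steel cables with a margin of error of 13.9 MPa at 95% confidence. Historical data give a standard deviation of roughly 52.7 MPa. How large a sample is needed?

56

For a mean, the margin of error is E = z·σ/√n, so n = (zσ/E)².
At 95% confidence, z = 1.960.
n = (1.960 × 52.7 / 13.9)² = 55.22
Round up: n = 56.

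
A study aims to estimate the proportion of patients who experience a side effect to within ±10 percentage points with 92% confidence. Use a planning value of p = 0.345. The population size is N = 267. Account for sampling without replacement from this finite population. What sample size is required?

56

For a proportion with margin E = 0.1 at 92% confidence, z = 1.751.
n = p̂(1−p̂)(z/E)² = 0.345 × 0.655 × (1.751/0.1)² = 69.28 — call this n₀.
Finite-population correction with N = 267: n = n₀ / (1 + (n₀−1)/N) = 69.28 / 1.256 = 55.16
Round up: n = 56.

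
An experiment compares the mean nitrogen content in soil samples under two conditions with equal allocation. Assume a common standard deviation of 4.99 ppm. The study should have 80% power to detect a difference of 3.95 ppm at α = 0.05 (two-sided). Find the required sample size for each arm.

For two equal groups, n per group = 2·((z_{α/2} + z_β)·σ/δ)².
z_{α/2} = 1.960; z_β = 0.842 (power 80%).
n = 2 × (2.802 × 4.99 / 3.95)² = 2 × 12.53 = 25.06
Round up: n = 26 per group.

26 per group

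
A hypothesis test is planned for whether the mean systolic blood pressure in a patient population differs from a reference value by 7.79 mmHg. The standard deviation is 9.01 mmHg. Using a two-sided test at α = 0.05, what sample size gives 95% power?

18

For a one-sample z-test, n = ((z_{α/2} + z_β)·σ/δ)².
z_{α/2} = 1.960 (two-sided α = 0.05); z_β = 1.645 (power 95% → β = 0.05).
n = (3.605 × 9.01 / 7.79)² = 17.39
Round up: n = 18.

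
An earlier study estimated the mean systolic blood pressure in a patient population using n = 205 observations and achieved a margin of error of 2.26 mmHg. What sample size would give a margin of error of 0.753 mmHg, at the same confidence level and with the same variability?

n = 1847

Margin of error scales as 1/√n, so n₂ = n₁·(E₁/E₂)².
n₂ = 205 × (2.26/0.753)² = 205 × 9.008 = 1846.64
Round up: n₂ = 1847.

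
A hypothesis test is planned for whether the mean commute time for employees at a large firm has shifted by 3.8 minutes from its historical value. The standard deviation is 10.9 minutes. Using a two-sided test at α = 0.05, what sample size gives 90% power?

For a one-sample z-test, n = ((z_{α/2} + z_β)·σ/δ)².
z_{α/2} = 1.960 (two-sided α = 0.05); z_β = 1.282 (power 90% → β = 0.1).
n = (3.242 × 10.9 / 3.8)² = 86.48
Round up: n = 87.

87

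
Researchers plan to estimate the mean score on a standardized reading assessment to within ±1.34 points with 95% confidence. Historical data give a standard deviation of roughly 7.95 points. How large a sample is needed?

136

For a mean, the margin of error is E = z·σ/√n, so n = (zσ/E)².
At 95% confidence, z = 1.960.
n = (1.960 × 7.95 / 1.34)² = 135.22
Round up: n = 136.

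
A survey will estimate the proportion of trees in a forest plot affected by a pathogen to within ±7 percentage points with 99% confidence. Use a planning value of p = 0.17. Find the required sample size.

For a proportion with margin E = 0.07 at 99% confidence, z = 2.576.
n = p̂(1−p̂)(z/E)² = 0.17 × 0.83 × (2.576/0.07)² = 191.08
Round up: n = 192.

192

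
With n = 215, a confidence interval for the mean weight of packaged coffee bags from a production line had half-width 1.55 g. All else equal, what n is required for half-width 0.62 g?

Margin of error scales as 1/√n, so n₂ = n₁·(E₁/E₂)².
n₂ = 215 × (1.55/0.62)² = 215 × 6.25 = 1343.75
Round up: n₂ = 1344.

1344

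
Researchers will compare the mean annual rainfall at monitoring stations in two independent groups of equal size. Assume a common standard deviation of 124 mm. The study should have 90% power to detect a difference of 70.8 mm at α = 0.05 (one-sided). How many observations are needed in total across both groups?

For two equal groups, n per group = 2·((z_α + z_β)·σ/δ)².
z_α = 1.645; z_β = 1.282 (power 90%).
n = 2 × (2.927 × 124 / 70.8)² = 2 × 26.28 = 52.56
Round up: n = 53 per group.
Total across both groups: 2 × 53 = 106.

106 total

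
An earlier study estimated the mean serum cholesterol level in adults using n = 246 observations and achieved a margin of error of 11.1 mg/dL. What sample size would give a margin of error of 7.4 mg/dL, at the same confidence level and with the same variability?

Margin of error scales as 1/√n, so n₂ = n₁·(E₁/E₂)².
n₂ = 246 × (11.1/7.4)² = 246 × 2.25 = 553.50
Round up: n₂ = 554.

554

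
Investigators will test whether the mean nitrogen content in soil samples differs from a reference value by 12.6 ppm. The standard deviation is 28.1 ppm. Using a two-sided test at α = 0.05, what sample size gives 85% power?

45

For a one-sample z-test, n = ((z_{α/2} + z_β)·σ/δ)².
z_{α/2} = 1.960 (two-sided α = 0.05); z_β = 1.036 (power 85% → β = 0.15).
n = (2.996 × 28.1 / 12.6)² = 44.64
Round up: n = 45.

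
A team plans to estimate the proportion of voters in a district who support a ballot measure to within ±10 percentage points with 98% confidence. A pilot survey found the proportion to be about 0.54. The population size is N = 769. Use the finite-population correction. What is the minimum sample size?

For a proportion with margin E = 0.1 at 98% confidence, z = 2.326.
n = p̂(1−p̂)(z/E)² = 0.54 × 0.46 × (2.326/0.1)² = 134.39 — call this n₀.
Finite-population correction with N = 769: n = n₀ / (1 + (n₀−1)/N) = 134.39 / 1.173 = 114.57
Round up: n = 115.

115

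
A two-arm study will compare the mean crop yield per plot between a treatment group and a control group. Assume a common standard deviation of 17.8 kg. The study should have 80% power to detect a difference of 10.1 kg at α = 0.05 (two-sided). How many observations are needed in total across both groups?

98 total

For two equal groups, n per group = 2·((z_{α/2} + z_β)·σ/δ)².
z_{α/2} = 1.960; z_β = 0.842 (power 80%).
n = 2 × (2.802 × 17.8 / 10.1)² = 2 × 24.39 = 48.78
Round up: n = 49 per group.
Total across both groups: 2 × 49 = 98.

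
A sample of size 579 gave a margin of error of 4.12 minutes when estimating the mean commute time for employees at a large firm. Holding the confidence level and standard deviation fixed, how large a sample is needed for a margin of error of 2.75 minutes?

Margin of error scales as 1/√n, so n₂ = n₁·(E₁/E₂)².
n₂ = 579 × (4.12/2.75)² = 579 × 2.245 = 1299.86
Round up: n₂ = 1300.

1300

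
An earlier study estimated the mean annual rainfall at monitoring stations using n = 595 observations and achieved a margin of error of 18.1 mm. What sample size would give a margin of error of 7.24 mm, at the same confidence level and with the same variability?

Margin of error scales as 1/√n, so n₂ = n₁·(E₁/E₂)².
n₂ = 595 × (18.1/7.24)² = 595 × 6.25 = 3718.75
Round up: n₂ = 3719.

3719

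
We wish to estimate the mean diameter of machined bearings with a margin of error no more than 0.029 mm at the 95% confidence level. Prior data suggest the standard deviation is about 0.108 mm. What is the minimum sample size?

n = 54

For a mean, the margin of error is E = z·σ/√n, so n = (zσ/E)².
At 95% confidence, z = 1.960.
n = (1.960 × 0.108 / 0.029)² = 53.28
Round up: n = 54.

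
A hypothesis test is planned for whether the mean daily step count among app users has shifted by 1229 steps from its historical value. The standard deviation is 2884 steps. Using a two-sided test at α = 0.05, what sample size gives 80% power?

44

For a one-sample z-test, n = ((z_{α/2} + z_β)·σ/δ)².
z_{α/2} = 1.960 (two-sided α = 0.05); z_β = 0.842 (power 80% → β = 0.2).
n = (2.802 × 2884 / 1229)² = 43.23
Round up: n = 44.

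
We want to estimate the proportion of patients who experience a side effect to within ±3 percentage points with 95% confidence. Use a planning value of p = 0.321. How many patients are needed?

For a proportion with margin E = 0.03 at 95% confidence, z = 1.960.
n = p̂(1−p̂)(z/E)² = 0.321 × 0.679 × (1.960/0.03)² = 930.35
Round up: n = 931.

931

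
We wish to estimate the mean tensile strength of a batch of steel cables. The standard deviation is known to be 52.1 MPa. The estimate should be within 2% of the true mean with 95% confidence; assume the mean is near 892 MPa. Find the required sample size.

For a mean, the margin of error is E = z·σ/√n, so n = (zσ/E)².
At 95% confidence, z = 1.960.
E = 2% of 892 = 17.84 MPa.
n = (1.960 × 52.1 / 17.84)² = 32.76
Round up: n = 33.

33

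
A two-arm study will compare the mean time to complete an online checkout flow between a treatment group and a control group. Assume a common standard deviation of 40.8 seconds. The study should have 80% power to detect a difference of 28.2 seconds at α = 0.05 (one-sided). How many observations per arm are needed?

26 per group

For two equal groups, n per group = 2·((z_α + z_β)·σ/δ)².
z_α = 1.645; z_β = 0.842 (power 80%).
n = 2 × (2.487 × 40.8 / 28.2)² = 2 × 12.95 = 25.90
Round up: n = 26 per group.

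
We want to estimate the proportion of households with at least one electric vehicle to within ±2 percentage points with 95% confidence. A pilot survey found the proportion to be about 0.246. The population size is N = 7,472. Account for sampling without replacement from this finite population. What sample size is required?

For a proportion with margin E = 0.02 at 95% confidence, z = 1.960.
n = p̂(1−p̂)(z/E)² = 0.246 × 0.754 × (1.960/0.02)² = 1781.39 — call this n₀.
Finite-population correction with N = 7,472: n = n₀ / (1 + (n₀−1)/N) = 1781.39 / 1.238 = 1438.93
Round up: n = 1439.

1439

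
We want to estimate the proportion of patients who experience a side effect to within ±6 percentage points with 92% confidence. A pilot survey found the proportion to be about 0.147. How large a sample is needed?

n = 107

For a proportion with margin E = 0.06 at 92% confidence, z = 1.751.
n = p̂(1−p̂)(z/E)² = 0.147 × 0.853 × (1.751/0.06)² = 106.79
Round up: n = 107.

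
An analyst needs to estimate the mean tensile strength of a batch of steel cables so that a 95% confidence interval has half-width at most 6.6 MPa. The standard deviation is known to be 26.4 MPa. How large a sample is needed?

62

For a mean, the margin of error is E = z·σ/√n, so n = (zσ/E)².
At 95% confidence, z = 1.960.
n = (1.960 × 26.4 / 6.6)² = 61.47
Round up: n = 62.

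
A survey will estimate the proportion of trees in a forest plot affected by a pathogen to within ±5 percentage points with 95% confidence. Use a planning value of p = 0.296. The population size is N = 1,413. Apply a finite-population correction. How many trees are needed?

For a proportion with margin E = 0.05 at 95% confidence, z = 1.960.
n = p̂(1−p̂)(z/E)² = 0.296 × 0.704 × (1.960/0.05)² = 320.21 — call this n₀.
Finite-population correction with N = 1,413: n = n₀ / (1 + (n₀−1)/N) = 320.21 / 1.226 = 261.18
Round up: n = 262.

262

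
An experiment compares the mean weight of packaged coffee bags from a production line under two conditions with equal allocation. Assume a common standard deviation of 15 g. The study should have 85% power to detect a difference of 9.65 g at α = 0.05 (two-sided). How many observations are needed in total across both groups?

88 total

For two equal groups, n per group = 2·((z_{α/2} + z_β)·σ/δ)².
z_{α/2} = 1.960; z_β = 1.036 (power 85%).
n = 2 × (2.996 × 15 / 9.65)² = 2 × 21.69 = 43.38
Round up: n = 44 per group.
Total across both groups: 2 × 44 = 88.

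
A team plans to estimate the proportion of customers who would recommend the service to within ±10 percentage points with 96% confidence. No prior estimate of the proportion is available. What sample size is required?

For a proportion with margin E = 0.1 at 96% confidence, z = 2.054.
With no prior estimate, use p = 0.5, which maximizes p(1−p) at 0.25.
n = 0.25 × (z/E)² = 0.25 × (2.054/0.1)² = 105.47
Round up: n = 106.

106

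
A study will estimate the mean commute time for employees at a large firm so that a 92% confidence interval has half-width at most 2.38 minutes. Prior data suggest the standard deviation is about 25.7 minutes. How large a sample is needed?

358

For a mean, the margin of error is E = z·σ/√n, so n = (zσ/E)².
At 92% confidence, z = 1.751.
n = (1.751 × 25.7 / 2.38)² = 357.51
Round up: n = 358.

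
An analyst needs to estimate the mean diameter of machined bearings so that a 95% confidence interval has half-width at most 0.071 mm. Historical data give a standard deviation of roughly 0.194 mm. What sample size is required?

For a mean, the margin of error is E = z·σ/√n, so n = (zσ/E)².
At 95% confidence, z = 1.960.
n = (1.960 × 0.194 / 0.071)² = 28.68
Round up: n = 29.

29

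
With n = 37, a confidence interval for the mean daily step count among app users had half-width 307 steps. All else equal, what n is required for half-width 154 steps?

Margin of error scales as 1/√n, so n₂ = n₁·(E₁/E₂)².
n₂ = 37 × (307/154)² = 37 × 3.974 = 147.04
Round up: n₂ = 148.

148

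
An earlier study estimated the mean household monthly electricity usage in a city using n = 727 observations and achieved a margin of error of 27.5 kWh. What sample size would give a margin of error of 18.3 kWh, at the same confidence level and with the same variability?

n = 1642

Margin of error scales as 1/√n, so n₂ = n₁·(E₁/E₂)².
n₂ = 727 × (27.5/18.3)² = 727 × 2.258 = 1641.57
Round up: n₂ = 1642.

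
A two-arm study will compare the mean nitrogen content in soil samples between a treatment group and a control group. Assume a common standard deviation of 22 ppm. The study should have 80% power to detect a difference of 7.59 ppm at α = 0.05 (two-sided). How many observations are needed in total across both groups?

264 total

For two equal groups, n per group = 2·((z_{α/2} + z_β)·σ/δ)².
z_{α/2} = 1.960; z_β = 0.842 (power 80%).
n = 2 × (2.802 × 22 / 7.59)² = 2 × 65.96 = 131.92
Round up: n = 132 per group.
Total across both groups: 2 × 132 = 264.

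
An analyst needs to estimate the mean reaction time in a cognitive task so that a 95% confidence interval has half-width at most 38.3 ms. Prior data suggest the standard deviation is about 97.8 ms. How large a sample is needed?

n = 26

For a mean, the margin of error is E = z·σ/√n, so n = (zσ/E)².
At 95% confidence, z = 1.960.
n = (1.960 × 97.8 / 38.3)² = 25.05
Round up: n = 26.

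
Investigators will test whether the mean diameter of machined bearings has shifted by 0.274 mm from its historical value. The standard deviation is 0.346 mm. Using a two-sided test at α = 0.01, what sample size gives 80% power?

For a one-sample z-test, n = ((z_{α/2} + z_β)·σ/δ)².
z_{α/2} = 2.576 (two-sided α = 0.01); z_β = 0.842 (power 80% → β = 0.2).
n = (3.418 × 0.346 / 0.274)² = 18.63
Round up: n = 19.

19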